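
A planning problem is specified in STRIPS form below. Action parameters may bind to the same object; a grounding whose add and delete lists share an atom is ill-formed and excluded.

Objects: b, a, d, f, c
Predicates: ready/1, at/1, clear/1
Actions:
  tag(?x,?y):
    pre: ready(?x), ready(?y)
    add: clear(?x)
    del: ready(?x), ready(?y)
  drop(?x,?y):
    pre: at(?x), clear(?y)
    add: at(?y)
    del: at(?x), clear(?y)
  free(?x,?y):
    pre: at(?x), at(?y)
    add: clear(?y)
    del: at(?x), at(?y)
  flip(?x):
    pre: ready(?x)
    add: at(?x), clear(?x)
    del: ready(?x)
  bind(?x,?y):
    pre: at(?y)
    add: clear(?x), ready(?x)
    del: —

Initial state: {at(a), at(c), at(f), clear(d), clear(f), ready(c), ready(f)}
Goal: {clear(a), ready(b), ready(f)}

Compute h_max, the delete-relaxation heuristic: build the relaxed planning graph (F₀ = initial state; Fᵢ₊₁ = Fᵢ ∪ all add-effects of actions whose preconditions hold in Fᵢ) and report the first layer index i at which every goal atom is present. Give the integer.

F0 = init (7 atoms)
F1 = F0 ∪ {at(d), clear(a), clear(b), clear(c), ready(a), ready(b), ready(d)}  (14 atoms)
goal ⊆ F1  ⇒  h_max = 1

1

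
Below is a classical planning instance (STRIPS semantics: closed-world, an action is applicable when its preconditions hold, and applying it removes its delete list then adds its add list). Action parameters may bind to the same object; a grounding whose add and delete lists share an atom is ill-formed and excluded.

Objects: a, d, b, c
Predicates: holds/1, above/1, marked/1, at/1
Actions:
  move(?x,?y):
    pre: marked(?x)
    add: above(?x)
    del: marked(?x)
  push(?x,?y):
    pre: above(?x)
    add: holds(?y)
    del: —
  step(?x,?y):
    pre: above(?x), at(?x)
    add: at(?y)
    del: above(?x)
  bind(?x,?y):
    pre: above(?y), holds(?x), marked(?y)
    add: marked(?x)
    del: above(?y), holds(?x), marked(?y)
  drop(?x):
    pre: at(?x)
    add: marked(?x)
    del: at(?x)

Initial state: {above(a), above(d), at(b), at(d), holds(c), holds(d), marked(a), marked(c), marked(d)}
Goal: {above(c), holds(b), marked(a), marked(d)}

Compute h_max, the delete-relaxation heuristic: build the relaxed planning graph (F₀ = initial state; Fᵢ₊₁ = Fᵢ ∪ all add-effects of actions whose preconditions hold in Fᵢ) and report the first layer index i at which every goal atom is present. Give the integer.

1

F0 = init (9 atoms)
F1 = F0 ∪ {above(c), at(a), at(c), holds(a), holds(b), marked(b)}  (15 atoms)
goal ⊆ F1  ⇒  h_max = 1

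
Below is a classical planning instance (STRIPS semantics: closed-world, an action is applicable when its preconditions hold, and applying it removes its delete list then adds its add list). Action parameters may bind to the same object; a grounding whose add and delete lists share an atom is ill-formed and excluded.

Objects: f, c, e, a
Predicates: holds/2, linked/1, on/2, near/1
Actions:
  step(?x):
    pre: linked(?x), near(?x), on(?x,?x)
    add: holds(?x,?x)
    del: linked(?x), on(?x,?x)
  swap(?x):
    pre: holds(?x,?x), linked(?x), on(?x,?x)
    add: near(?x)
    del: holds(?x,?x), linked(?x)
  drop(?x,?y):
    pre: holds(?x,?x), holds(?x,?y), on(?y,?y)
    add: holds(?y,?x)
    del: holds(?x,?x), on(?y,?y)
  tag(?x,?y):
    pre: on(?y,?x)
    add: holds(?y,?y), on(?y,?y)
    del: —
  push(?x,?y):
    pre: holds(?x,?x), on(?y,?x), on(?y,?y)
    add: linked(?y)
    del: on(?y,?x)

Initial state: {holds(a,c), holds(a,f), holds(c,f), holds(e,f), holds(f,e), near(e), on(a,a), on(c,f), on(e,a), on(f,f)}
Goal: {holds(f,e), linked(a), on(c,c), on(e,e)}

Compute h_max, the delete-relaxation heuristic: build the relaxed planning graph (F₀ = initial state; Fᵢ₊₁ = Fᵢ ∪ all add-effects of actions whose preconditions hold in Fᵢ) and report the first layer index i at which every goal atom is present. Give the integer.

2

F0 = init (10 atoms)
F1 = F0 ∪ {holds(a,a), holds(c,c), holds(e,e), holds(f,f), on(c,c), on(e,e)}  (16 atoms)
F2 = F1 ∪ {holds(c,a), holds(f,a), holds(f,c), linked(a), linked(c), linked(e), linked(f)}  (23 atoms)
goal ⊆ F2  ⇒  h_max = 2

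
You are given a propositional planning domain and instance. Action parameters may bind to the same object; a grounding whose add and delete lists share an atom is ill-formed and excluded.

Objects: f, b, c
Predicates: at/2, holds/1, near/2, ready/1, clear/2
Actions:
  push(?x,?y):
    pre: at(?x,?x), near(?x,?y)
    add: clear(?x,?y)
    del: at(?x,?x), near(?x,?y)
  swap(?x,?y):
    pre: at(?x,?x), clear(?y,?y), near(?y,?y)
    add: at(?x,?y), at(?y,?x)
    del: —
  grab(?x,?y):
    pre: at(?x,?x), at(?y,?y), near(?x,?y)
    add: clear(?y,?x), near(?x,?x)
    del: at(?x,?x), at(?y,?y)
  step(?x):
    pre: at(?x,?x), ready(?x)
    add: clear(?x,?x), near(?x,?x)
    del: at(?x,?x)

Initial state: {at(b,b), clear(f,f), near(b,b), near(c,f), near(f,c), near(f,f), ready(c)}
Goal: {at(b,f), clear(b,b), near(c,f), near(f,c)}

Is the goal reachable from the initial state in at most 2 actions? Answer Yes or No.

1. swap(b,f)  →  {at(b,b), at(b,f), at(f,b), clear(f,f), near(b,b), near(c,f), near(f,c), near(f,f), ready(c)}
2. push(b,b)  →  {at(b,f), at(f,b), clear(b,b), clear(f,f), near(c,f), near(f,c), near(f,f), ready(c)}
optimal plan length = 2; 2 ≤ 2

Yes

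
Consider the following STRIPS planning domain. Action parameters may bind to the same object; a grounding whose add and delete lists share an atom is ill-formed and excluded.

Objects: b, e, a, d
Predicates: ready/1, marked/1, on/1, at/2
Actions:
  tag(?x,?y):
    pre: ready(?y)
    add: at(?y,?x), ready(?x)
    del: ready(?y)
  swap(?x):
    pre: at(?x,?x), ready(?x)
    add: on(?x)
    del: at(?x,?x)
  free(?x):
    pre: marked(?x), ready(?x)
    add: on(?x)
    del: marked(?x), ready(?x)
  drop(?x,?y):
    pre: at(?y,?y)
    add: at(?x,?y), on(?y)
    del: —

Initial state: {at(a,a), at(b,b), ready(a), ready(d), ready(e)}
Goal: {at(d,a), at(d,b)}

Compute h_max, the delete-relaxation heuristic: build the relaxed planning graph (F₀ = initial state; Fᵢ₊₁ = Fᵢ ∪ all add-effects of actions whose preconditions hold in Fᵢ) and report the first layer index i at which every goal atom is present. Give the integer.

F0 = init (5 atoms)
F1 = F0 ∪ {at(a,b), at(a,d), at(a,e), at(b,a), at(d,a), at(d,b), at(d,e), at(e,a), at(e,b), at(e,d), on(a), on(b), ready(b)}  (18 atoms)
goal ⊆ F1  ⇒  h_max = 1

1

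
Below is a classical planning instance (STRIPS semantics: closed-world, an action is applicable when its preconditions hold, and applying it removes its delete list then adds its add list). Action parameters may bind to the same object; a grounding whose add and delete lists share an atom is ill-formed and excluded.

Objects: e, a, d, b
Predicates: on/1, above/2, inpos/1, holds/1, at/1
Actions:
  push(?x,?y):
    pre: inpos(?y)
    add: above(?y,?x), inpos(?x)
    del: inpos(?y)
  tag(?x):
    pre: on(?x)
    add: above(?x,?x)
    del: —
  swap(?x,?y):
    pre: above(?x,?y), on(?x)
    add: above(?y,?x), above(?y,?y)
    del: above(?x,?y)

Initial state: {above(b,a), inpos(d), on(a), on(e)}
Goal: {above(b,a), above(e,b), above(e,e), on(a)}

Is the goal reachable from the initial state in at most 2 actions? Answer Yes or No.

No

1. push(e,d)  →  {above(b,a), above(d,e), inpos(e), on(a), on(e)}
2. push(b,e)  →  {above(b,a), above(d,e), above(e,b), inpos(b), on(a), on(e)}
3. tag(e)  →  {above(b,a), above(d,e), above(e,b), above(e,e), inpos(b), on(a), on(e)}
optimal plan length = 3; 3 > 2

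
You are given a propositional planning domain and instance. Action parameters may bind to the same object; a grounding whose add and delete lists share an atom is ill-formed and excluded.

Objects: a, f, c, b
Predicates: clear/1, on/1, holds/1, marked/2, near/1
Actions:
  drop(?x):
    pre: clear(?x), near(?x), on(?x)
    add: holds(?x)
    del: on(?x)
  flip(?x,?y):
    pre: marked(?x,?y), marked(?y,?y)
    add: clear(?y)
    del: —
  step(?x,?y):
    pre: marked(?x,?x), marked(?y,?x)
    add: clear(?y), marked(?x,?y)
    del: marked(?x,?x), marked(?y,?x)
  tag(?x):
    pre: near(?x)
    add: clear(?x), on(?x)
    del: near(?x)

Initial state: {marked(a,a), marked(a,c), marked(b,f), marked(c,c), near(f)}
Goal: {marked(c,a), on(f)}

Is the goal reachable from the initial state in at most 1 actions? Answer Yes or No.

No

1. step(c,a)  →  {clear(a), marked(a,a), marked(b,f), marked(c,a), near(f)}
2. tag(f)  →  {clear(a), clear(f), marked(a,a), marked(b,f), marked(c,a), on(f)}
optimal plan length = 2; 2 > 1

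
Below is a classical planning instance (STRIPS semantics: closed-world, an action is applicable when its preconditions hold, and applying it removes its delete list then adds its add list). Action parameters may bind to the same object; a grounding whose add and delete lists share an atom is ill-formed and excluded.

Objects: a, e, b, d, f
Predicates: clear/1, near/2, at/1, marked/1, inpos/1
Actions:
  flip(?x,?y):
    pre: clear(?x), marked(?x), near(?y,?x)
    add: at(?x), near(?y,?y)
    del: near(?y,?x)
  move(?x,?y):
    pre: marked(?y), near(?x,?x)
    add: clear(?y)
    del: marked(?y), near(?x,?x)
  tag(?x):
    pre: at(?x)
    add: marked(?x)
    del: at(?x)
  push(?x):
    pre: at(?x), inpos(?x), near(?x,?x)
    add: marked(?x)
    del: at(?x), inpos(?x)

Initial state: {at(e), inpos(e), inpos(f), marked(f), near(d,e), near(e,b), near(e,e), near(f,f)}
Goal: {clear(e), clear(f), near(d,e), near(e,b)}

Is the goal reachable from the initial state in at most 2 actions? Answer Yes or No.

1. move(e,f)  →  {at(e), clear(f), inpos(e), inpos(f), near(d,e), near(e,b), near(f,f)}
2. tag(e)  →  {clear(f), inpos(e), inpos(f), marked(e), near(d,e), near(e,b), near(f,f)}
3. move(f,e)  →  {clear(e), clear(f), inpos(e), inpos(f), near(d,e), near(e,b)}
optimal plan length = 3; 3 > 2

No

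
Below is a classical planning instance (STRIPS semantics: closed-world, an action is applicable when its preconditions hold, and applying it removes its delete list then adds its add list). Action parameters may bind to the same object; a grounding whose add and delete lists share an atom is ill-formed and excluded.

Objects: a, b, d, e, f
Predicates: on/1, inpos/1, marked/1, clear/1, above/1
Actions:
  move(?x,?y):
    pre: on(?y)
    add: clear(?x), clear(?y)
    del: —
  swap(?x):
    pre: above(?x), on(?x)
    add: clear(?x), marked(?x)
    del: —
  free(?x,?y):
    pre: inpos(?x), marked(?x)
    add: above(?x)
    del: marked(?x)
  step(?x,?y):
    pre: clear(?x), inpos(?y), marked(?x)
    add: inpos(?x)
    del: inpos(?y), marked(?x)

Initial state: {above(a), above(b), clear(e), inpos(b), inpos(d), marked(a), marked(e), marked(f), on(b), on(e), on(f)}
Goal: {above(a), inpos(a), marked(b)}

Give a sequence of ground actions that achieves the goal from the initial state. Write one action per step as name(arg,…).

move(a,b); swap(b); step(a,b)

1. move(a,b)  →  {above(a), above(b), clear(a), clear(b), clear(e), inpos(b), inpos(d), marked(a), marked(e), marked(f), on(b), on(e), on(f)}
2. swap(b)  →  {above(a), above(b), clear(a), clear(b), clear(e), inpos(b), inpos(d), marked(a), marked(b), marked(e), marked(f), on(b), on(e), on(f)}
3. step(a,b)  →  {above(a), above(b), clear(a), clear(b), clear(e), inpos(a), inpos(d), marked(b), marked(e), marked(f), on(b), on(e), on(f)}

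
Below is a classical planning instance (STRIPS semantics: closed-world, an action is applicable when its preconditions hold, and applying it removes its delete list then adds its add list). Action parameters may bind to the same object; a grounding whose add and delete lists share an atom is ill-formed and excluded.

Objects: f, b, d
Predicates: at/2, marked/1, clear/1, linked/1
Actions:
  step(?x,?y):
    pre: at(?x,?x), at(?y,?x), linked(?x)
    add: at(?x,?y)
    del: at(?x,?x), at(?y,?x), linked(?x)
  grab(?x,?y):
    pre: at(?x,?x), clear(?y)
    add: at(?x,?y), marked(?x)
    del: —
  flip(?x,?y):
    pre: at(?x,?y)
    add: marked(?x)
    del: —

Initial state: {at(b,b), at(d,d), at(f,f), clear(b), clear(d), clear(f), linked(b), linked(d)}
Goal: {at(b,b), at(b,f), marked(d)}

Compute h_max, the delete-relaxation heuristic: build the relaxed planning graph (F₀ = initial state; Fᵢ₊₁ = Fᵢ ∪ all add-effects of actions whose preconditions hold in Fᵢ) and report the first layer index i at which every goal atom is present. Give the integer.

1

F0 = init (8 atoms)
F1 = F0 ∪ {at(b,d), at(b,f), at(d,b), at(d,f), at(f,b), at(f,d), marked(b), marked(d), marked(f)}  (17 atoms)
goal ⊆ F1  ⇒  h_max = 1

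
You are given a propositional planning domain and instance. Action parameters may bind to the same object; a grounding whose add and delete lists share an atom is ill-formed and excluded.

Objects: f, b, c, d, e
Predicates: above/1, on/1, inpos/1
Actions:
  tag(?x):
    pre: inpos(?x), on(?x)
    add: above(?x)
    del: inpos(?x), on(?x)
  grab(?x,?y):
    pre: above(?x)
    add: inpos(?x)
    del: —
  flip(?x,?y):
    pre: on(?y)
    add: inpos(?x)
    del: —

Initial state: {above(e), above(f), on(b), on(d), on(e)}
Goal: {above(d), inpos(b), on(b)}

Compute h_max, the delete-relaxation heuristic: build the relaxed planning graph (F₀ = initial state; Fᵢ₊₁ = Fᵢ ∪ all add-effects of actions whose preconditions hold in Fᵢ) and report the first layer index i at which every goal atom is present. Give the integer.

2

F0 = init (5 atoms)
F1 = F0 ∪ {inpos(b), inpos(c), inpos(d), inpos(e), inpos(f)}  (10 atoms)
F2 = F1 ∪ {above(b), above(d)}  (12 atoms)
goal ⊆ F2  ⇒  h_max = 2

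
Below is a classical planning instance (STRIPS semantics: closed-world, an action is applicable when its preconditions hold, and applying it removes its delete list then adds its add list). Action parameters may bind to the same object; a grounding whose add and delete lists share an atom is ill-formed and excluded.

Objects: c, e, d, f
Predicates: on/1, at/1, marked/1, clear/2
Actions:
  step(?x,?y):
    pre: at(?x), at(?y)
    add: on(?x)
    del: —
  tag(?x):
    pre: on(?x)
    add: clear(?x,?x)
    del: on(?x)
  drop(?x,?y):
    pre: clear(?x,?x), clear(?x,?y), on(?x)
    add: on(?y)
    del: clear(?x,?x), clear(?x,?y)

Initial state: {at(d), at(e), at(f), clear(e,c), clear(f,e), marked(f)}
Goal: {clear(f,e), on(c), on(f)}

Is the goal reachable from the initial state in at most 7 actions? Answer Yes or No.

Yes

1. step(e,e)  →  {at(d), at(e), at(f), clear(e,c), clear(f,e), marked(f), on(e)}
2. step(f,e)  →  {at(d), at(e), at(f), clear(e,c), clear(f,e), marked(f), on(e), on(f)}
3. tag(e)  →  {at(d), at(e), at(f), clear(e,c), clear(e,e), clear(f,e), marked(f), on(f)}
4. step(e,e)  →  {at(d), at(e), at(f), clear(e,c), clear(e,e), clear(f,e), marked(f), on(e), on(f)}
5. drop(e,c)  →  {at(d), at(e), at(f), clear(f,e), marked(f), on(c), on(e), on(f)}
optimal plan length = 5; 5 ≤ 7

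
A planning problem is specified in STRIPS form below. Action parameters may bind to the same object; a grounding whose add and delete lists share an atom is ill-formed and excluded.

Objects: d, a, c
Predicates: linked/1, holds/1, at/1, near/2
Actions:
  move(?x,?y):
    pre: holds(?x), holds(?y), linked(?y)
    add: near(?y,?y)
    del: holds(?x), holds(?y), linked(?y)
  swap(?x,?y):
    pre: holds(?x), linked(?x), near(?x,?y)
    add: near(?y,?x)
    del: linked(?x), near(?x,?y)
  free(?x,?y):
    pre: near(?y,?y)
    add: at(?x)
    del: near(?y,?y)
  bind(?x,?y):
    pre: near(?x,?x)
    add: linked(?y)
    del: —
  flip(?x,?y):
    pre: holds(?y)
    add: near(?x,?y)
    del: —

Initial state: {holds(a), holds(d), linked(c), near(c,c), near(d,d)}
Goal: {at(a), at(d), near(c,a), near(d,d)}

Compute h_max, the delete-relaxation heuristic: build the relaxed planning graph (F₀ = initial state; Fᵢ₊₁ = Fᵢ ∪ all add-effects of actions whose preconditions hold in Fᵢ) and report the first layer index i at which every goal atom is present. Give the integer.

1

F0 = init (5 atoms)
F1 = F0 ∪ {at(a), at(c), at(d), linked(a), linked(d), near(a,a), near(a,d), near(c,a), near(c,d), near(d,a)}  (15 atoms)
goal ⊆ F1  ⇒  h_max = 1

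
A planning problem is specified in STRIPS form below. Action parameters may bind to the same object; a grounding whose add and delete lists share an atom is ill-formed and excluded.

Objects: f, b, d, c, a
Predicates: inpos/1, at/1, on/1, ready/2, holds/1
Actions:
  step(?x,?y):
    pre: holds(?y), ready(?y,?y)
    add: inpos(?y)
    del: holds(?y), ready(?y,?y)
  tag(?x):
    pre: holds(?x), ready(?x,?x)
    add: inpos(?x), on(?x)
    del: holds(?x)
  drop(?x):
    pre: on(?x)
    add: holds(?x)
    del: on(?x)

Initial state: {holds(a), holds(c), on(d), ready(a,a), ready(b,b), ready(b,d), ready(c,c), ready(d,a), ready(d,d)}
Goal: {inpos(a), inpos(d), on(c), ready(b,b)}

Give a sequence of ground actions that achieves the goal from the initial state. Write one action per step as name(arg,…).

step(f,a); tag(c); drop(d); step(f,d)

1. step(f,a)  →  {holds(c), inpos(a), on(d), ready(b,b), ready(b,d), ready(c,c), ready(d,a), ready(d,d)}
2. tag(c)  →  {inpos(a), inpos(c), on(c), on(d), ready(b,b), ready(b,d), ready(c,c), ready(d,a), ready(d,d)}
3. drop(d)  →  {holds(d), inpos(a), inpos(c), on(c), ready(b,b), ready(b,d), ready(c,c), ready(d,a), ready(d,d)}
4. step(f,d)  →  {inpos(a), inpos(c), inpos(d), on(c), ready(b,b), ready(b,d), ready(c,c), ready(d,a)}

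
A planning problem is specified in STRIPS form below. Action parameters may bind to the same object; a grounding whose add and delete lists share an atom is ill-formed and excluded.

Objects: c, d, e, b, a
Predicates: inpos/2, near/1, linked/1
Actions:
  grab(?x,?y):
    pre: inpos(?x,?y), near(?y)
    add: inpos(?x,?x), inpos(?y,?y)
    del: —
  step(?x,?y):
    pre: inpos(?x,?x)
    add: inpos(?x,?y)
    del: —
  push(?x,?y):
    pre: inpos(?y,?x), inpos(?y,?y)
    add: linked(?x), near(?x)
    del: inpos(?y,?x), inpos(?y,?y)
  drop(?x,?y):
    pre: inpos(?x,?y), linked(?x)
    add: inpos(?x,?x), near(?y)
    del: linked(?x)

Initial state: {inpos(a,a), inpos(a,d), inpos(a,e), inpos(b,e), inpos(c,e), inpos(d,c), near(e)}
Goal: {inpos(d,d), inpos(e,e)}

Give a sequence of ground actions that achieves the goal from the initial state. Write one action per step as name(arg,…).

grab(c,e); push(c,c); grab(d,c)

1. grab(c,e)  →  {inpos(a,a), inpos(a,d), inpos(a,e), inpos(b,e), inpos(c,c), inpos(c,e), inpos(d,c), inpos(e,e), near(e)}
2. push(c,c)  →  {inpos(a,a), inpos(a,d), inpos(a,e), inpos(b,e), inpos(c,e), inpos(d,c), inpos(e,e), linked(c), near(c), near(e)}
3. grab(d,c)  →  {inpos(a,a), inpos(a,d), inpos(a,e), inpos(b,e), inpos(c,c), inpos(c,e), inpos(d,c), inpos(d,d), inpos(e,e), linked(c), near(c), near(e)}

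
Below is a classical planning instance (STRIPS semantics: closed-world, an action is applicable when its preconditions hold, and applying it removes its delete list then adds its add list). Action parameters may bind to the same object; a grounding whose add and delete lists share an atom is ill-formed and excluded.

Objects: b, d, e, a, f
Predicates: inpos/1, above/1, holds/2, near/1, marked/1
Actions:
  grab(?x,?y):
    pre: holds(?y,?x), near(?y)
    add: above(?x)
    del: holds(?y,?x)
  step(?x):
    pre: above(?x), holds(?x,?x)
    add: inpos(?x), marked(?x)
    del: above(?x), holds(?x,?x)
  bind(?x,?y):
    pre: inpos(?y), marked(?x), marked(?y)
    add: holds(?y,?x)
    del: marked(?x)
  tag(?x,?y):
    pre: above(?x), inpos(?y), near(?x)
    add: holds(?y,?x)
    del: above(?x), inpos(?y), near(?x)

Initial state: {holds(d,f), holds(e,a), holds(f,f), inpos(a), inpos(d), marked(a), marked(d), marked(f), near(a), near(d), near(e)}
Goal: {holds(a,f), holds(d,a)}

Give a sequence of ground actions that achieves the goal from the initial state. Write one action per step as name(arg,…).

1. bind(f,a)  →  {holds(a,f), holds(d,f), holds(e,a), holds(f,f), inpos(a), inpos(d), marked(a), marked(d), near(a), near(d), near(e)}
2. bind(a,d)  →  {holds(a,f), holds(d,a), holds(d,f), holds(e,a), holds(f,f), inpos(a), inpos(d), marked(d), near(a), near(d), near(e)}

bind(f,a); bind(a,d)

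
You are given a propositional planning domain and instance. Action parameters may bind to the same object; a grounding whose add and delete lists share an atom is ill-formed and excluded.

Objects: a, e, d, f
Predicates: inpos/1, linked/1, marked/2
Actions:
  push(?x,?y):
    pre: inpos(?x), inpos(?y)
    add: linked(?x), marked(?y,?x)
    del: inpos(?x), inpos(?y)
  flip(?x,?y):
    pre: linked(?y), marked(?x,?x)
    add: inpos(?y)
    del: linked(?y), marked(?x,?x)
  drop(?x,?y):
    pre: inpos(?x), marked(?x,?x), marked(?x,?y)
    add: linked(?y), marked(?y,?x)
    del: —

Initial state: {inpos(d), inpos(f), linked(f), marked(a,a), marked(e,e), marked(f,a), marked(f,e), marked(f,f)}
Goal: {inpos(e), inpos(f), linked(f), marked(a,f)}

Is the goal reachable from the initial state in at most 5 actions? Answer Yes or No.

1. drop(f,a)  →  {inpos(d), inpos(f), linked(a), linked(f), marked(a,a), marked(a,f), marked(e,e), marked(f,a), marked(f,e), marked(f,f)}
2. drop(f,e)  →  {inpos(d), inpos(f), linked(a), linked(e), linked(f), marked(a,a), marked(a,f), marked(e,e), marked(e,f), marked(f,a), marked(f,e), marked(f,f)}
3. flip(a,e)  →  {inpos(d), inpos(e), inpos(f), linked(a), linked(f), marked(a,f), marked(e,e), marked(e,f), marked(f,a), marked(f,e), marked(f,f)}
optimal plan length = 3; 3 ≤ 5

Yes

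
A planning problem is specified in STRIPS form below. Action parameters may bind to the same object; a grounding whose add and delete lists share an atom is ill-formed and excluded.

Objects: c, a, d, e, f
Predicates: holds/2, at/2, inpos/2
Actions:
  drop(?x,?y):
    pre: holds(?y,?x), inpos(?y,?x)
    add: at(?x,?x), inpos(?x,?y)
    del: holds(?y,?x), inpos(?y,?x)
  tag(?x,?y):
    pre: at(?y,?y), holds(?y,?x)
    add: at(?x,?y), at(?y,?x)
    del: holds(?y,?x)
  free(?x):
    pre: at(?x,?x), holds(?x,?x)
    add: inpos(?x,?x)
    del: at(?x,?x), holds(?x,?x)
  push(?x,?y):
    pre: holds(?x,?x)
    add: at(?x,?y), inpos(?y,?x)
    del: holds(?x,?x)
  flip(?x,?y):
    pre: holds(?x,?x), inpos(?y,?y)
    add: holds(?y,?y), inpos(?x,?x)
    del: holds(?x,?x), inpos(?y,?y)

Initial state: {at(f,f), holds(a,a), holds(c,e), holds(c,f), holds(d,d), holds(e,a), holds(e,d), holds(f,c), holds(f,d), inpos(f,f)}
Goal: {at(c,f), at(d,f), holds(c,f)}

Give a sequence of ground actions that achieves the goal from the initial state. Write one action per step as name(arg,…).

tag(c,f); tag(d,f)

1. tag(c,f)  →  {at(c,f), at(f,c), at(f,f), holds(a,a), holds(c,e), holds(c,f), holds(d,d), holds(e,a), holds(e,d), holds(f,d), inpos(f,f)}
2. tag(d,f)  →  {at(c,f), at(d,f), at(f,c), at(f,d), at(f,f), holds(a,a), holds(c,e), holds(c,f), holds(d,d), holds(e,a), holds(e,d), inpos(f,f)}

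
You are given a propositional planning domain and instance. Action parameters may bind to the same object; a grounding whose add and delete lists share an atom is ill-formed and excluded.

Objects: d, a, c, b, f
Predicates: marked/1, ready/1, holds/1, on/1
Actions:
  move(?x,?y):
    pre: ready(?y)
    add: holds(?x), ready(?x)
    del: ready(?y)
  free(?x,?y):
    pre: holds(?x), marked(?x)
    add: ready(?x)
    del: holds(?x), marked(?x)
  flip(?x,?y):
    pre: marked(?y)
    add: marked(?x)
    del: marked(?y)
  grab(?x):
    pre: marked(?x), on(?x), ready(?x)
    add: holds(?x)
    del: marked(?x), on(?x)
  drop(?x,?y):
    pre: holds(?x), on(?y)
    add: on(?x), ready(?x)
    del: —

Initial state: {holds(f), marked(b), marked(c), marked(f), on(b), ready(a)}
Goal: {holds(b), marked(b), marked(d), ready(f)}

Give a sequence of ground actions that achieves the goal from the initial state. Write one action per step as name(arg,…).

1. move(b,a)  →  {holds(b), holds(f), marked(b), marked(c), marked(f), on(b), ready(b)}
2. move(f,b)  →  {holds(b), holds(f), marked(b), marked(c), marked(f), on(b), ready(f)}
3. flip(d,c)  →  {holds(b), holds(f), marked(b), marked(d), marked(f), on(b), ready(f)}

move(b,a); move(f,b); flip(d,c)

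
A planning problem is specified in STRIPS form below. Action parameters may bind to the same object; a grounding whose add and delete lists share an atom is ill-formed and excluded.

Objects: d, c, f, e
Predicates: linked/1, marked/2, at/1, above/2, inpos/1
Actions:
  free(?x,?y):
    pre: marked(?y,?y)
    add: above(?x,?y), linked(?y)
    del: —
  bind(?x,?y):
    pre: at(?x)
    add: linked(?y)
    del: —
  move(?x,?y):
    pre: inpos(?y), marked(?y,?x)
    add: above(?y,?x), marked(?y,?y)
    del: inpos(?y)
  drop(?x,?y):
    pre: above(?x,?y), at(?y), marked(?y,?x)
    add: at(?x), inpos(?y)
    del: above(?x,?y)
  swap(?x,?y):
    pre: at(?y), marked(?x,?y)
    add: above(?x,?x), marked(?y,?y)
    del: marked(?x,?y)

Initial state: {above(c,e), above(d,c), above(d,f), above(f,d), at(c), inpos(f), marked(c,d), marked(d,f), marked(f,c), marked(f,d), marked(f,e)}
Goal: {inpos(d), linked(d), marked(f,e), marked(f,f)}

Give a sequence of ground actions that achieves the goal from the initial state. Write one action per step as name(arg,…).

bind(c,d); move(d,f); drop(d,c); drop(f,d)

1. bind(c,d)  →  {above(c,e), above(d,c), above(d,f), above(f,d), at(c), inpos(f), linked(d), marked(c,d), marked(d,f), marked(f,c), marked(f,d), marked(f,e)}
2. move(d,f)  →  {above(c,e), above(d,c), above(d,f), above(f,d), at(c), linked(d), marked(c,d), marked(d,f), marked(f,c), marked(f,d), marked(f,e), marked(f,f)}
3. drop(d,c)  →  {above(c,e), above(d,f), above(f,d), at(c), at(d), inpos(c), linked(d), marked(c,d), marked(d,f), marked(f,c), marked(f,d), marked(f,e), marked(f,f)}
4. drop(f,d)  →  {above(c,e), above(d,f), at(c), at(d), at(f), inpos(c), inpos(d), linked(d), marked(c,d), marked(d,f), marked(f,c), marked(f,d), marked(f,e), marked(f,f)}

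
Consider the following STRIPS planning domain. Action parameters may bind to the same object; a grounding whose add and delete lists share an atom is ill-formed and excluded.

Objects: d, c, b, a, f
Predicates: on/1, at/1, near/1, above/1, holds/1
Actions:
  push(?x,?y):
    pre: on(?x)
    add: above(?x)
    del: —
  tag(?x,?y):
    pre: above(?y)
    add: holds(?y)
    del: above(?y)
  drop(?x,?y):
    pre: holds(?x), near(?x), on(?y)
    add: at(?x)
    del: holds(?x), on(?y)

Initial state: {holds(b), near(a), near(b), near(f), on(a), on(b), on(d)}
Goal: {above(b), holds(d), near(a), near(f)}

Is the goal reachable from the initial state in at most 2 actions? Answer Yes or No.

No

1. push(d,d)  →  {above(d), holds(b), near(a), near(b), near(f), on(a), on(b), on(d)}
2. push(b,d)  →  {above(b), above(d), holds(b), near(a), near(b), near(f), on(a), on(b), on(d)}
3. tag(d,d)  →  {above(b), holds(b), holds(d), near(a), near(b), near(f), on(a), on(b), on(d)}
optimal plan length = 3; 3 > 2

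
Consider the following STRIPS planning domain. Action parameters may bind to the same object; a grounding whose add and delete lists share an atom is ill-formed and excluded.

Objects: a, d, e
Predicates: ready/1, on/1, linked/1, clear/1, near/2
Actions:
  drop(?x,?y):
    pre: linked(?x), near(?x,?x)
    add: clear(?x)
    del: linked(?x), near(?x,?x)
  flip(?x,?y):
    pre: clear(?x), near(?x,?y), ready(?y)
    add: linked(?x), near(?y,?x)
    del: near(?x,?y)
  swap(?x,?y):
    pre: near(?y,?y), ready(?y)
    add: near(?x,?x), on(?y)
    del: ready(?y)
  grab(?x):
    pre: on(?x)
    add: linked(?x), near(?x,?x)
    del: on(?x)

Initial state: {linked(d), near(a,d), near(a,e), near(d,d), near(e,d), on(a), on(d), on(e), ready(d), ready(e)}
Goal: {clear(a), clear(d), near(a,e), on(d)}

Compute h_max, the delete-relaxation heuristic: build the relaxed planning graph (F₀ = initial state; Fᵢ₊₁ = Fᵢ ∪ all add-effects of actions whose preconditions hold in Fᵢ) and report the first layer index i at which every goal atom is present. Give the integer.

F0 = init (10 atoms)
F1 = F0 ∪ {clear(d), linked(a), linked(e), near(a,a), near(e,e)}  (15 atoms)
F2 = F1 ∪ {clear(a), clear(e)}  (17 atoms)
goal ⊆ F2  ⇒  h_max = 2

2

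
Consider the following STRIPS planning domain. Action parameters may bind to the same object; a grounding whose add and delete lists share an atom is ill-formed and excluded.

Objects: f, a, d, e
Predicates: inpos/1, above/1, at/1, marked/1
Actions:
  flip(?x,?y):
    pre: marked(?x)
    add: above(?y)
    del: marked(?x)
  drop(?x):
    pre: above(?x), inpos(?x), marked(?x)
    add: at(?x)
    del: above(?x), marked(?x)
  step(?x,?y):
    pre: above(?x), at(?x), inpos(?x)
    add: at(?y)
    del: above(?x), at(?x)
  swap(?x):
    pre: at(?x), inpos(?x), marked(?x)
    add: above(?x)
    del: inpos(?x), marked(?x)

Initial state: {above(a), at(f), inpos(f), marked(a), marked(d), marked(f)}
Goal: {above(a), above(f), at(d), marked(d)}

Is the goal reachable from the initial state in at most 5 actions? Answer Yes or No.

1. flip(f,f)  →  {above(a), above(f), at(f), inpos(f), marked(a), marked(d)}
2. step(f,d)  →  {above(a), at(d), inpos(f), marked(a), marked(d)}
3. flip(a,f)  →  {above(a), above(f), at(d), inpos(f), marked(d)}
optimal plan length = 3; 3 ≤ 5

Yes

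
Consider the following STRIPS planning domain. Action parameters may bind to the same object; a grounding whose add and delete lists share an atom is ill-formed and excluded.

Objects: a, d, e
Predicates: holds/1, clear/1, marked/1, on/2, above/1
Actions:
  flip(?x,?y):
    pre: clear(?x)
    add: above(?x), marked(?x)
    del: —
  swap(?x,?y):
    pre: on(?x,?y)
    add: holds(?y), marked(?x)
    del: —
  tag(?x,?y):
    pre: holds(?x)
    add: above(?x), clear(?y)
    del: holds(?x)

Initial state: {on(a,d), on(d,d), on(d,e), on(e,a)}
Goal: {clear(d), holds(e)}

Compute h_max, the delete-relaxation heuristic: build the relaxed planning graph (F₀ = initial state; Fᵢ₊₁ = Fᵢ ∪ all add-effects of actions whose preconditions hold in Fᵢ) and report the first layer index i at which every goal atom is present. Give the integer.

2

F0 = init (4 atoms)
F1 = F0 ∪ {holds(a), holds(d), holds(e), marked(a), marked(d), marked(e)}  (10 atoms)
F2 = F1 ∪ {above(a), above(d), above(e), clear(a), clear(d), clear(e)}  (16 atoms)
goal ⊆ F2  ⇒  h_max = 2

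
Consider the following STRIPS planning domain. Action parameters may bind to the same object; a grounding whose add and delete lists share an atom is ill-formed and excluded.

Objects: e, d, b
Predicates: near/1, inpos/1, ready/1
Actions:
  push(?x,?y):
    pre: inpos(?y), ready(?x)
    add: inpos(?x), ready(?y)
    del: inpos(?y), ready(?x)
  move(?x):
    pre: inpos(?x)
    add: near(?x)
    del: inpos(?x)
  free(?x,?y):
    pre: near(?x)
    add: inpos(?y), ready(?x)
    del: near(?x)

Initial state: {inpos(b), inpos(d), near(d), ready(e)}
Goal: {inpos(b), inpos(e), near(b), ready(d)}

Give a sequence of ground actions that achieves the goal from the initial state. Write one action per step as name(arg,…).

push(e,d); move(b); free(d,b)

1. push(e,d)  →  {inpos(b), inpos(e), near(d), ready(d)}
2. move(b)  →  {inpos(e), near(b), near(d), ready(d)}
3. free(d,b)  →  {inpos(b), inpos(e), near(b), ready(d)}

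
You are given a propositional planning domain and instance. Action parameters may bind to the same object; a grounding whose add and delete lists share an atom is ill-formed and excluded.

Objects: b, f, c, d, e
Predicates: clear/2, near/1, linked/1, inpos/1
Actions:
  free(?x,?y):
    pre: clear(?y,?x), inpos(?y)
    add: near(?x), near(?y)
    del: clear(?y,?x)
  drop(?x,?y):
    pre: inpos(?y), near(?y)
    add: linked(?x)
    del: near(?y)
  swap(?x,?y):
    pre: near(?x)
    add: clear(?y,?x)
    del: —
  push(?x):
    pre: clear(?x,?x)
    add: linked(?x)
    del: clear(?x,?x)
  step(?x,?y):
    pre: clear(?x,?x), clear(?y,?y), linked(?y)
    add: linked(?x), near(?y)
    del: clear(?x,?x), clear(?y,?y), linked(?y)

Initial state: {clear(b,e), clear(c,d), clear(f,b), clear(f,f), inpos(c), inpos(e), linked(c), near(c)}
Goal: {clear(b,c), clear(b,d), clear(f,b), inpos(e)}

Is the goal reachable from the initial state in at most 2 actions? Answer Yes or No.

No

1. free(d,c)  →  {clear(b,e), clear(f,b), clear(f,f), inpos(c), inpos(e), linked(c), near(c), near(d)}
2. swap(c,b)  →  {clear(b,c), clear(b,e), clear(f,b), clear(f,f), inpos(c), inpos(e), linked(c), near(c), near(d)}
3. swap(d,b)  →  {clear(b,c), clear(b,d), clear(b,e), clear(f,b), clear(f,f), inpos(c), inpos(e), linked(c), near(c), near(d)}
optimal plan length = 3; 3 > 2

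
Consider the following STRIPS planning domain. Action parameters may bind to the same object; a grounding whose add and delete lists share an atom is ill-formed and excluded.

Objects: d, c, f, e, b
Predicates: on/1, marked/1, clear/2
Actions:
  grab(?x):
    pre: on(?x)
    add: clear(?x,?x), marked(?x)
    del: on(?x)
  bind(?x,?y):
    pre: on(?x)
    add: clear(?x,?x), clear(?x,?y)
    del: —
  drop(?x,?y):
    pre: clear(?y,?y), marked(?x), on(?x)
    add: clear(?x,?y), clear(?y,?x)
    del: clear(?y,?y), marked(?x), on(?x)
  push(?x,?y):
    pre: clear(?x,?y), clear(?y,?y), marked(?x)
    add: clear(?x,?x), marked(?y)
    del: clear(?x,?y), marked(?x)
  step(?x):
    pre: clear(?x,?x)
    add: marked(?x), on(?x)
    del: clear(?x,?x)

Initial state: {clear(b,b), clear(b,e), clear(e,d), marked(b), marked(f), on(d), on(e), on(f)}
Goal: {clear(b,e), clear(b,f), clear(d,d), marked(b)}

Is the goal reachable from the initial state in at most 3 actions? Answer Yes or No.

1. grab(d)  →  {clear(b,b), clear(b,e), clear(d,d), clear(e,d), marked(b), marked(d), marked(f), on(e), on(f)}
2. drop(f,b)  →  {clear(b,e), clear(b,f), clear(d,d), clear(e,d), clear(f,b), marked(b), marked(d), on(e)}
optimal plan length = 2; 2 ≤ 3

Yes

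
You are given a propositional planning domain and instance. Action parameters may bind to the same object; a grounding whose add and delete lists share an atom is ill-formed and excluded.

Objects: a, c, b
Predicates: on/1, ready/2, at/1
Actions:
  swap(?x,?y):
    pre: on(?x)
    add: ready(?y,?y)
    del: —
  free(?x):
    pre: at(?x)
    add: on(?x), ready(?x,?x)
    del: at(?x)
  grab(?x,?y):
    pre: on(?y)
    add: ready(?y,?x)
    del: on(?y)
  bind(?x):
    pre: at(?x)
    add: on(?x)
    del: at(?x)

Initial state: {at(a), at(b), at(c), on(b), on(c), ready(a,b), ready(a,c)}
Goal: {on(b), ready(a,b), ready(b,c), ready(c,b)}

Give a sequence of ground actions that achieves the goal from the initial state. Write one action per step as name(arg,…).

grab(c,b); free(b); grab(b,c)

1. grab(c,b)  →  {at(a), at(b), at(c), on(c), ready(a,b), ready(a,c), ready(b,c)}
2. free(b)  →  {at(a), at(c), on(b), on(c), ready(a,b), ready(a,c), ready(b,b), ready(b,c)}
3. grab(b,c)  →  {at(a), at(c), on(b), ready(a,b), ready(a,c), ready(b,b), ready(b,c), ready(c,b)}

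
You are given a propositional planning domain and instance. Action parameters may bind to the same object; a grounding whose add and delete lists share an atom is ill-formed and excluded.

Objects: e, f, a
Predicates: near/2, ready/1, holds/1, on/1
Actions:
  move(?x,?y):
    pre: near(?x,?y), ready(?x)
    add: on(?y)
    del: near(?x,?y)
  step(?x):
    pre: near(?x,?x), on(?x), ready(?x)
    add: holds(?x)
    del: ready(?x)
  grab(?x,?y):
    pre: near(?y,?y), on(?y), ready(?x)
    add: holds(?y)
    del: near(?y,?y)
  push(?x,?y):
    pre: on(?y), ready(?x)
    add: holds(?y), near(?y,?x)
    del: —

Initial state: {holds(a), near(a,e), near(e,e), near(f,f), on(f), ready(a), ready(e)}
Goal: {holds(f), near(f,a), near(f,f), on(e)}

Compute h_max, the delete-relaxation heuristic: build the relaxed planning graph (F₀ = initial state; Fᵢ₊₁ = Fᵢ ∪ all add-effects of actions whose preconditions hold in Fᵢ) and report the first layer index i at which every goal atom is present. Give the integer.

F0 = init (7 atoms)
F1 = F0 ∪ {holds(f), near(f,a), near(f,e), on(e)}  (11 atoms)
goal ⊆ F1  ⇒  h_max = 1

1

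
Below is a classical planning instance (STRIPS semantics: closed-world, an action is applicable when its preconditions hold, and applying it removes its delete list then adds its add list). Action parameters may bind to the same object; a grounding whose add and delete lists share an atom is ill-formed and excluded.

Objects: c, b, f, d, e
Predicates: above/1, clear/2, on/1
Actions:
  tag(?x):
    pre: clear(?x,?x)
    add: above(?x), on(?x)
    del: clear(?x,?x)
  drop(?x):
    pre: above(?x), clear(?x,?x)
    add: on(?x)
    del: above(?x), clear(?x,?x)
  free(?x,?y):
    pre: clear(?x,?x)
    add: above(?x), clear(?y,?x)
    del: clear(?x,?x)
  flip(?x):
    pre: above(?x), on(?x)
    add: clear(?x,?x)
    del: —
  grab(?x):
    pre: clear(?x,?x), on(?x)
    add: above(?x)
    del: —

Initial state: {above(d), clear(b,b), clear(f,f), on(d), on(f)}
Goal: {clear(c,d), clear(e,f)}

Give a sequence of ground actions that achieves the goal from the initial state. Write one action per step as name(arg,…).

1. free(f,e)  →  {above(d), above(f), clear(b,b), clear(e,f), on(d), on(f)}
2. flip(d)  →  {above(d), above(f), clear(b,b), clear(d,d), clear(e,f), on(d), on(f)}
3. free(d,c)  →  {above(d), above(f), clear(b,b), clear(c,d), clear(e,f), on(d), on(f)}

free(f,e); flip(d); free(d,c)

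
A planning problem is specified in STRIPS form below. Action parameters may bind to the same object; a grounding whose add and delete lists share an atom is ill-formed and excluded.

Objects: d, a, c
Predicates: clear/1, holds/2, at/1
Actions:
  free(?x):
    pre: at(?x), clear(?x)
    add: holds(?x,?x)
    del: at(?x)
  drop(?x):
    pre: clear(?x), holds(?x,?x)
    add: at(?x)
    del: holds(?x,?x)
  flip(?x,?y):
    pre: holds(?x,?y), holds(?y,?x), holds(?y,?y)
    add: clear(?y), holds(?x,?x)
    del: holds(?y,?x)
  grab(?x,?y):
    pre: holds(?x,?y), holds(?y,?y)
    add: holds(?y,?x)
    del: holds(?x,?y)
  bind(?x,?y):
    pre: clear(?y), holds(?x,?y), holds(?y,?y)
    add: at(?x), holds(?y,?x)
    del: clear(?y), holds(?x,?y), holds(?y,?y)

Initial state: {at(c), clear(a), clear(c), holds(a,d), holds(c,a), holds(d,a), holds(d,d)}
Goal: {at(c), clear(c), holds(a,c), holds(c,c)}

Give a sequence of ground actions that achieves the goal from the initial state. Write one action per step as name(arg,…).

free(c); flip(a,d); bind(c,a)

1. free(c)  →  {clear(a), clear(c), holds(a,d), holds(c,a), holds(c,c), holds(d,a), holds(d,d)}
2. flip(a,d)  →  {clear(a), clear(c), clear(d), holds(a,a), holds(a,d), holds(c,a), holds(c,c), holds(d,d)}
3. bind(c,a)  →  {at(c), clear(c), clear(d), holds(a,c), holds(a,d), holds(c,c), holds(d,d)}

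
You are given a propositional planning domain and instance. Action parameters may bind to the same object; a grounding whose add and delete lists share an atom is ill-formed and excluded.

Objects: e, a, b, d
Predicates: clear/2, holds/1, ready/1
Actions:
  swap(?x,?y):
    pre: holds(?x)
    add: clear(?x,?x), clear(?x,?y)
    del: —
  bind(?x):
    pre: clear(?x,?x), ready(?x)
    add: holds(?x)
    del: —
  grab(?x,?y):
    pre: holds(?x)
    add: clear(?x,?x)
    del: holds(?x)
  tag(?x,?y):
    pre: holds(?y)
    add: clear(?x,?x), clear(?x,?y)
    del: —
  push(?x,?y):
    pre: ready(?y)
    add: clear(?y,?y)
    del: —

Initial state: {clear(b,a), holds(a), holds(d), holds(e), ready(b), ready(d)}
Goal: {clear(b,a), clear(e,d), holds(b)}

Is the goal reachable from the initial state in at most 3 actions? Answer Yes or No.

1. swap(e,d)  →  {clear(b,a), clear(e,d), clear(e,e), holds(a), holds(d), holds(e), ready(b), ready(d)}
2. tag(b,e)  →  {clear(b,a), clear(b,b), clear(b,e), clear(e,d), clear(e,e), holds(a), holds(d), holds(e), ready(b), ready(d)}
3. bind(b)  →  {clear(b,a), clear(b,b), clear(b,e), clear(e,d), clear(e,e), holds(a), holds(b), holds(d), holds(e), ready(b), ready(d)}
optimal plan length = 3; 3 ≤ 3

Yes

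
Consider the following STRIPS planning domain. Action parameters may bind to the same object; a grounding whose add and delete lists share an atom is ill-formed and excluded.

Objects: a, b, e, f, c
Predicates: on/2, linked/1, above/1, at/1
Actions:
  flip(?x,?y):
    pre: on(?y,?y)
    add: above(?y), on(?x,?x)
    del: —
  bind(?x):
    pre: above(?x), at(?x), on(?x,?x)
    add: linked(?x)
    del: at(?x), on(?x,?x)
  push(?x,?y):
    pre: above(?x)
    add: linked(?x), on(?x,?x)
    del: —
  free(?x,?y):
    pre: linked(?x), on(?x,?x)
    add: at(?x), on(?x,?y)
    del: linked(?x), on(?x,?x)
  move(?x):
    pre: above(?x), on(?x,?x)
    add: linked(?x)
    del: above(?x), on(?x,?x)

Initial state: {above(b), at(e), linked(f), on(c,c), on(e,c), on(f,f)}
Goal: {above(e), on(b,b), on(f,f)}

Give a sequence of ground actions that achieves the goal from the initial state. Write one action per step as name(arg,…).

flip(e,f); flip(b,e)

1. flip(e,f)  →  {above(b), above(f), at(e), linked(f), on(c,c), on(e,c), on(e,e), on(f,f)}
2. flip(b,e)  →  {above(b), above(e), above(f), at(e), linked(f), on(b,b), on(c,c), on(e,c), on(e,e), on(f,f)}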